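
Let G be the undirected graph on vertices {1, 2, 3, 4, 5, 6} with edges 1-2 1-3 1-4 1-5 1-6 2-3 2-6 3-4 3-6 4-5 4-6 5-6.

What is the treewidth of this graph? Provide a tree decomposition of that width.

Treewidth 3.
Bags: B1 = {1, 2, 3, 6}  B2 = {1, 3, 4, 6}  B3 = {1, 4, 5, 6}
Tree: B1–B2, B2–B3

The largest bag has 4 vertices, giving width 3; this decomposition certifies tw(G) ≤ 3. On the other hand G contains the 4-clique {1, 2, 3, 6}. A clique must lie in a single bag of any decomposition, so no decomposition can have width below 3. Therefore the treewidth is 3.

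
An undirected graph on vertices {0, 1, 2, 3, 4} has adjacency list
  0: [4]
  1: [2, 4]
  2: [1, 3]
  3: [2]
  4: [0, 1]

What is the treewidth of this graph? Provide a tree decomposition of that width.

Every bag has size at most 2, so the width is 2 − 1 = 1 and tw(G) ≤ 1. Since G has at least one edge (e.g. 0–4), it is not an edgeless graph, so tw(G) ≥ 1. The upper and lower bounds meet at 1, so that is the treewidth.

Treewidth 1.
One such decomposition:
Bags: B1 = {0, 4}  B2 = {1, 4}  B3 = {1, 2}  B4 = {2, 3}
Tree: B1–B2, B2–B3, B3–B4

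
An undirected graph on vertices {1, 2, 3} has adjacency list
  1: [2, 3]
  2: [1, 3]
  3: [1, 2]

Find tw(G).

2

A width-2 tree decomposition is:
Bags: B1 = {1, 2, 3}
Tree: (single bag)
With just one bag of size 3, the width is 3 − 1 = 2, so tw(G) ≤ 2. Conversely, {1, 2, 3} is a clique of size 3, and the vertices of any clique must share a bag in every tree decomposition; so some bag has ≥ 3 vertices and tw(G) ≥ 2. Hence tw(G) = 2 exactly.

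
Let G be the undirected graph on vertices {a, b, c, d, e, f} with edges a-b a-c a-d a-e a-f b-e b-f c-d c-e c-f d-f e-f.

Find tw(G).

3

A width-3 tree decomposition is:
Bags: B1 = {a, c, d, f}  B2 = {a, c, e, f}  B3 = {a, b, e, f}
Tree: B1–B2, B2–B3
The largest bag has 4 vertices, giving width 3; this decomposition certifies tw(G) ≤ 3. For the lower bound, the 4 vertices {a, c, d, f} are pairwise adjacent, and any tree decomposition puts a clique entirely inside one bag — forcing width ≥ 3. The upper and lower bounds meet at 3, so that is the treewidth.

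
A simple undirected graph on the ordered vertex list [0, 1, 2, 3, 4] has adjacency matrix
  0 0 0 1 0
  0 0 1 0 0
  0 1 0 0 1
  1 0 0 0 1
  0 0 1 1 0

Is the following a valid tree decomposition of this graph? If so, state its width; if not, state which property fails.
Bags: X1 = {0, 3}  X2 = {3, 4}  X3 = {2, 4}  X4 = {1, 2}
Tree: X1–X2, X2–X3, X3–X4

Yes; width 1.

Checking the three conditions: (i) the bags cover all of {0, 1, 2, 3, 4}; (ii) for each edge, some bag contains both endpoints; (iii) the bags containing any fixed vertex form a subtree. All hold, so the decomposition is valid with width 2 − 1 = 1.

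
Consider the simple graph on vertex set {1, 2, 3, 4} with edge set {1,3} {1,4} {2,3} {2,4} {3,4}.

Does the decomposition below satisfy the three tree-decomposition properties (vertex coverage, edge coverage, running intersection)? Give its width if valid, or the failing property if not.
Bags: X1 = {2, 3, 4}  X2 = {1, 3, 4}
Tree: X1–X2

Vertex coverage: the bags together contain {1, 2, 3, 4}, the full vertex set. Edge coverage: each edge of G has both endpoints in at least one bag. Running intersection: for every vertex, the bags containing it form a connected subtree. All three properties hold, so this is a valid tree decomposition of width max|bag| − 1 = 2, and hence tw(G) ≤ 2.

Yes; width 2.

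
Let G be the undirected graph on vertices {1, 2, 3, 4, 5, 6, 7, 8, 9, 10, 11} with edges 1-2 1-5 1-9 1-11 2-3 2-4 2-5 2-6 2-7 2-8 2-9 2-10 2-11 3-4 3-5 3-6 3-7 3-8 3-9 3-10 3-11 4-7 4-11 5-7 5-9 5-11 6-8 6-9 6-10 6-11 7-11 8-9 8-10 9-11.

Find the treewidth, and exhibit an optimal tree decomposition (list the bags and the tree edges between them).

Each bag holds 5 vertices, so the decomposition has width 4, which upper-bounds the treewidth. On the other hand G contains the 5-clique {1, 2, 5, 9, 11}. A clique must lie in a single bag of any decomposition, so no decomposition can have width below 4. Therefore the treewidth is 4.

Treewidth 4.
One such decomposition:
Bags: B1 = {2, 3, 5, 9, 11}  B2 = {2, 3, 6, 9, 11}  B3 = {1, 2, 5, 9, 11}  B4 = {2, 3, 6, 8, 9}  B5 = {2, 3, 6, 8, 10}  B6 = {2, 3, 5, 7, 11}  B7 = {2, 3, 4, 7, 11}
Tree: B1–B2, B1–B3, B2–B4, B4–B5, B1–B6, B6–B7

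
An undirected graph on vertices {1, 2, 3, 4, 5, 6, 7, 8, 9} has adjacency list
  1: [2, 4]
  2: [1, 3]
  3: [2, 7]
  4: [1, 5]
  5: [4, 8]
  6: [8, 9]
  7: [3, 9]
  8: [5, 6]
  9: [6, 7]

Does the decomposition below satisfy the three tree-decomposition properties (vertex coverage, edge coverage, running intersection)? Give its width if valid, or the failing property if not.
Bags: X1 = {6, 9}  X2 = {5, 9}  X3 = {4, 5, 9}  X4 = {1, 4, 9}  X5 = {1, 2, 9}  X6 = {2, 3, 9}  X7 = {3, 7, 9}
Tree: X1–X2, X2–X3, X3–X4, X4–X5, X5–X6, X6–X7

No — vertex 8 appears in no bag.

A tree decomposition must satisfy three properties: every vertex lies in some bag; for every edge, both endpoints lie together in some bag; and for every vertex, the bags containing it form a connected subtree. Here vertex 8 appears in no bag, so the decomposition is invalid.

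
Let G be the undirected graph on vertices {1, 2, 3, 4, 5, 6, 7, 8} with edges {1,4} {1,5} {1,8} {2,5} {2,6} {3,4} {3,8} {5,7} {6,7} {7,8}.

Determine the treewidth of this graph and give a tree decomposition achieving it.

Treewidth 2.
Bags: B1 = {2, 5, 6}  B2 = {5, 6, 7}  B3 = {1, 5, 7}  B4 = {1, 7, 8}  B5 = {1, 4, 8}  B6 = {3, 4, 8}
Tree: B1–B2, B2–B3, B3–B4, B4–B5, B5–B6

Every bag has size at most 3, so the width is 3 − 1 = 2 and tw(G) ≤ 2. Since 2–6–7–5–2 is a cycle in G, G is not acyclic. Forests are exactly the graphs of treewidth ≤ 1, so tw(G) ≥ 2. The upper and lower bounds meet at 2, so that is the treewidth.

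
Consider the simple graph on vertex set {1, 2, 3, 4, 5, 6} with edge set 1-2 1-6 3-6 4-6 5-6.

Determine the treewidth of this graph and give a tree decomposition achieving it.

Treewidth 1.
Bags: B1 = {5, 6}  B2 = {4, 6}  B3 = {3, 6}  B4 = {1, 6}  B5 = {1, 2}
Tree: B1–B2, B2–B3, B1–B4, B4–B5

The largest bag has 2 vertices, giving width 1; this decomposition certifies tw(G) ≤ 1. Since G has at least one edge (e.g. 6–5), it is not an edgeless graph, so tw(G) ≥ 1. Therefore the treewidth is 1.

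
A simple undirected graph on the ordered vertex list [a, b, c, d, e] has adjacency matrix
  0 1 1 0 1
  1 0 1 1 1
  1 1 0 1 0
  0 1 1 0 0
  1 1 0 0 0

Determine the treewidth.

A width-2 tree decomposition is:
Bags: B1 = {b, c, d}  B2 = {a, b, c}  B3 = {a, b, e}
Tree: B1–B2, B2–B3
Every bag has size at most 3, so the width is 3 − 1 = 2 and tw(G) ≤ 2. Conversely, {a, b, e} is a clique of size 3, and the vertices of any clique must share a bag in every tree decomposition; so some bag has ≥ 3 vertices and tw(G) ≥ 2. Combining the bounds, tw(G) = 2.

2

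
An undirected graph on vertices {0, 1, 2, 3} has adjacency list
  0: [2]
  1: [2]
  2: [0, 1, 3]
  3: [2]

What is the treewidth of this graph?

1

A width-1 tree decomposition is:
Bags: B1 = {2, 3}  B2 = {0, 2}  B3 = {1, 2}
Tree: B1–B2, B2–B3
The largest bag has 2 vertices, giving width 1; this decomposition certifies tw(G) ≤ 1. G has an edge, so its treewidth is at least 1. Combining the bounds, tw(G) = 1.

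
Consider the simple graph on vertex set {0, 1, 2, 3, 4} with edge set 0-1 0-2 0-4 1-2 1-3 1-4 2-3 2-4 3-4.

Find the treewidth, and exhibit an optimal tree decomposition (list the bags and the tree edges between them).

Treewidth 3.
One such decomposition:
Bags: B1 = {1, 2, 3, 4}  B2 = {0, 1, 2, 4}
Tree: B1–B2

The largest bag has 4 vertices, giving width 3; this decomposition certifies tw(G) ≤ 3. For the lower bound, the 4 vertices {0, 1, 2, 4} are pairwise adjacent, and any tree decomposition puts a clique entirely inside one bag — forcing width ≥ 3. Combining the bounds, tw(G) = 3.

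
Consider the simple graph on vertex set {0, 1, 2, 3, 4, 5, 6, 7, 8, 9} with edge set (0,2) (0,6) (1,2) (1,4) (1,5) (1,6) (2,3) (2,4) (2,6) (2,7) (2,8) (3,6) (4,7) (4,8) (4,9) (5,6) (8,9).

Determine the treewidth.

2

A width-2 tree decomposition is:
Bags: B1 = {2, 4, 7}  B2 = {1, 2, 4}  B3 = {2, 4, 8}  B4 = {1, 2, 6}  B5 = {4, 8, 9}  B6 = {0, 2, 6}  B7 = {2, 3, 6}  B8 = {1, 5, 6}
Tree: B1–B2, B2–B3, B2–B4, B3–B5, B4–B6, B4–B7, B4–B8
Each bag holds 3 vertices, so the decomposition has width 2, which upper-bounds the treewidth. Conversely, {4, 8, 9} is a clique of size 3, and the vertices of any clique must share a bag in every tree decomposition; so some bag has ≥ 3 vertices and tw(G) ≥ 2. Combining the bounds, tw(G) = 2.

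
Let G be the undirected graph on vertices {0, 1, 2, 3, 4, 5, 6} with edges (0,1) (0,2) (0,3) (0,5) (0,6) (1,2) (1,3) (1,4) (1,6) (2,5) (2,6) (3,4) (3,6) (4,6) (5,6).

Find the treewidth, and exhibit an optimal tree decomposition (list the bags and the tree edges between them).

Treewidth 3.
One such decomposition:
Bags: B1 = {0, 1, 3, 6}  B2 = {0, 1, 2, 6}  B3 = {1, 3, 4, 6}  B4 = {0, 2, 5, 6}
Tree: B1–B2, B1–B3, B2–B4

The largest bag has 4 vertices, giving width 3; this decomposition certifies tw(G) ≤ 3. For the lower bound, the 4 vertices {0, 1, 2, 6} are pairwise adjacent, and any tree decomposition puts a clique entirely inside one bag — forcing width ≥ 3. The upper and lower bounds meet at 3, so that is the treewidth.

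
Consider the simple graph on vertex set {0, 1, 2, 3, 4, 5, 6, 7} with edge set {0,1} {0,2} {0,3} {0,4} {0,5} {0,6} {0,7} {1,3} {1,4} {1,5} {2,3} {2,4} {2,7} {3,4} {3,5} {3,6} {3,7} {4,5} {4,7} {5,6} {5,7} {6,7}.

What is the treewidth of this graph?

A width-4 tree decomposition is:
Bags: B1 = {0, 3, 4, 5, 7}  B2 = {0, 3, 5, 6, 7}  B3 = {0, 1, 3, 4, 5}  B4 = {0, 2, 3, 4, 7}
Tree: B1–B2, B1–B3, B1–B4
Each bag holds 5 vertices, so the decomposition has width 4, which upper-bounds the treewidth. Conversely, {0, 2, 3, 4, 7} is a clique of size 5, and the vertices of any clique must share a bag in every tree decomposition; so some bag has ≥ 5 vertices and tw(G) ≥ 4. The upper and lower bounds meet at 4, so that is the treewidth.

4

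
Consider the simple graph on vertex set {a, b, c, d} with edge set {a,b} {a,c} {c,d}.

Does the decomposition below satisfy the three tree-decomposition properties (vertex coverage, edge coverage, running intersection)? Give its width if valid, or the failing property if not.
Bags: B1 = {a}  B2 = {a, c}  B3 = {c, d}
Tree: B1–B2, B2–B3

No — vertex b appears in no bag.

A tree decomposition must satisfy three properties: every vertex lies in some bag; for every edge, both endpoints lie together in some bag; and for every vertex, the bags containing it form a connected subtree. Here vertex b appears in no bag, so the decomposition is invalid.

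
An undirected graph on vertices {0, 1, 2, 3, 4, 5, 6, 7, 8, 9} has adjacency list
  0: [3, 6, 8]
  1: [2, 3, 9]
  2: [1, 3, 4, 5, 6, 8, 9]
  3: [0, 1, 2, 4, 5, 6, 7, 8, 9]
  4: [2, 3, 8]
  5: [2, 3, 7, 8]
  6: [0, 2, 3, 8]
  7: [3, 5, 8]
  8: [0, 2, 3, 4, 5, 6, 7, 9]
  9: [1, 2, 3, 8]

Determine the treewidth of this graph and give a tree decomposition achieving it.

Each bag holds 4 vertices, so the decomposition has width 3, which upper-bounds the treewidth. Conversely, {0, 3, 6, 8} is a clique of size 4, and the vertices of any clique must share a bag in every tree decomposition; so some bag has ≥ 4 vertices and tw(G) ≥ 3. Combining the bounds, tw(G) = 3.

Treewidth 3.
One such decomposition:
Bags: B1 = {2, 3, 8, 9}  B2 = {2, 3, 6, 8}  B3 = {2, 3, 5, 8}  B4 = {0, 3, 6, 8}  B5 = {1, 2, 3, 9}  B6 = {2, 3, 4, 8}  B7 = {3, 5, 7, 8}
Tree: B1–B2, B2–B3, B2–B4, B1–B5, B1–B6, B3–B7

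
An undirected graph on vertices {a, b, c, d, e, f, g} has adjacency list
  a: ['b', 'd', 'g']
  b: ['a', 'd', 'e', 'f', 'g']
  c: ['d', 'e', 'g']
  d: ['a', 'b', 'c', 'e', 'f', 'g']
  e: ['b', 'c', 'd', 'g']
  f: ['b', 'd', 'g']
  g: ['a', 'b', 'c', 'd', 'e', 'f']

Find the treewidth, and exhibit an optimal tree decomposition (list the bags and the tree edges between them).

Each bag holds 4 vertices, so the decomposition has width 3, which upper-bounds the treewidth. Conversely, {c, d, e, g} is a clique of size 4, and the vertices of any clique must share a bag in every tree decomposition; so some bag has ≥ 4 vertices and tw(G) ≥ 3. Therefore the treewidth is 3.

Treewidth 3.
One optimal decomposition is:
Bags: B1 = {b, d, e, g}  B2 = {b, d, f, g}  B3 = {a, b, d, g}  B4 = {c, d, e, g}
Tree: B1–B2, B2–B3, B1–B4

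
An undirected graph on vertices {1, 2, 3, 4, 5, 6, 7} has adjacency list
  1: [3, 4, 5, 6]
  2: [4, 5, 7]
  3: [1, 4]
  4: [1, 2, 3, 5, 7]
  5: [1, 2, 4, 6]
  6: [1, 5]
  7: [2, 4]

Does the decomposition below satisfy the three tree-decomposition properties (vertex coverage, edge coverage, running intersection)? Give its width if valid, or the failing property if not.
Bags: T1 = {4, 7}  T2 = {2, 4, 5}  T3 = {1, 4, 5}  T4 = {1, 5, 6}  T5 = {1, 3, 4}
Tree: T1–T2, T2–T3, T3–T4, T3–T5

No — edge (2,7) lies in no bag.

A tree decomposition must satisfy three properties: every vertex lies in some bag; for every edge, both endpoints lie together in some bag; and for every vertex, the bags containing it form a connected subtree. Here edge (2,7) lies in no bag, so the decomposition is invalid.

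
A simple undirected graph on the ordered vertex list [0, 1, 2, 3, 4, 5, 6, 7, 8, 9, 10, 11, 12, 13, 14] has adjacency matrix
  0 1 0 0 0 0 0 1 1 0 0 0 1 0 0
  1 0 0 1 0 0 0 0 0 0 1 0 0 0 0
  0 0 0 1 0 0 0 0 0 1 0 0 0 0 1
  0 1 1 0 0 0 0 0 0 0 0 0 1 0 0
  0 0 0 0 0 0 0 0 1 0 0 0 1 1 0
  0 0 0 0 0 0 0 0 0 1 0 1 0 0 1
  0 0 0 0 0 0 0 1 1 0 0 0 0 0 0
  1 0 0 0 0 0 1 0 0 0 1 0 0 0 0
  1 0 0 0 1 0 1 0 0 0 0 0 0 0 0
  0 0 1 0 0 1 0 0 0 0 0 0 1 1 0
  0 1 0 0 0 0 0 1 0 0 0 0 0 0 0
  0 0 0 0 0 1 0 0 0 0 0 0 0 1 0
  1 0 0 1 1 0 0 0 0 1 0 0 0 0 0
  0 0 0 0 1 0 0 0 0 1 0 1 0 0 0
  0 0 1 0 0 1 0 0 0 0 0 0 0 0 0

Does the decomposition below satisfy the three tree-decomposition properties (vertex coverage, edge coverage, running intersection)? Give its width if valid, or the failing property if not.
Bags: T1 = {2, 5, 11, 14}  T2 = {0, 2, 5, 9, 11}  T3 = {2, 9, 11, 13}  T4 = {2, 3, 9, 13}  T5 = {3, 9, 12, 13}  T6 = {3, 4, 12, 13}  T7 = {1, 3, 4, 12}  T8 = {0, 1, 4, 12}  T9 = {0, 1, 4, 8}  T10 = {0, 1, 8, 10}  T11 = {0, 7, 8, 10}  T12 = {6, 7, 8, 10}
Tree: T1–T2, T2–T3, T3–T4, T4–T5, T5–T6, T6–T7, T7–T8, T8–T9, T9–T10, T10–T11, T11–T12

No — bags containing vertex 0 are not connected in the tree.

A tree decomposition must satisfy three properties: every vertex lies in some bag; for every edge, both endpoints lie together in some bag; and for every vertex, the bags containing it form a connected subtree. Here bags containing vertex 0 are not connected in the tree, so the decomposition is invalid.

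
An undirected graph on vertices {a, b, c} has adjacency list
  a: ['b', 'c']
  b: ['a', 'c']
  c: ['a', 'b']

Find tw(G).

A width-2 tree decomposition is:
Bags: B1 = {a, b, c}
Tree: (single bag)
With just one bag of size 3, the width is 3 − 1 = 2, so tw(G) ≤ 2. For the lower bound, the 3 vertices {a, b, c} are pairwise adjacent, and any tree decomposition puts a clique entirely inside one bag — forcing width ≥ 2. The upper and lower bounds meet at 2, so that is the treewidth.

2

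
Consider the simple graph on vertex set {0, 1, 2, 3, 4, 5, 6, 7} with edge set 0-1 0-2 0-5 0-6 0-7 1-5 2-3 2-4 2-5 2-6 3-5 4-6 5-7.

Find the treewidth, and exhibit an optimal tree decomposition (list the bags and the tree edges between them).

Each bag holds 3 vertices, so the decomposition has width 2, which upper-bounds the treewidth. Conversely, {0, 1, 5} is a clique of size 3, and the vertices of any clique must share a bag in every tree decomposition; so some bag has ≥ 3 vertices and tw(G) ≥ 2. Hence tw(G) = 2 exactly.

Treewidth 2.
One optimal decomposition is:
Bags: B1 = {0, 2, 6}  B2 = {2, 4, 6}  B3 = {0, 2, 5}  B4 = {2, 3, 5}  B5 = {0, 5, 7}  B6 = {0, 1, 5}
Tree: B1–B2, B1–B3, B3–B4, B3–B5, B5–B6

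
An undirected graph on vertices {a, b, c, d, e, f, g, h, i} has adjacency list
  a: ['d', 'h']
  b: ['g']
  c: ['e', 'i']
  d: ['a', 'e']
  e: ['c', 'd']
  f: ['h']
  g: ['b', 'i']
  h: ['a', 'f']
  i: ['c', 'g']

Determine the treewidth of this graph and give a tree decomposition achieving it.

Treewidth 1.
Bags: B1 = {f, h}  B2 = {a, h}  B3 = {a, d}  B4 = {d, e}  B5 = {c, e}  B6 = {c, i}  B7 = {g, i}  B8 = {b, g}
Tree: B1–B2, B2–B3, B3–B4, B4–B5, B5–B6, B6–B7, B7–B8

Every bag has size at most 2, so the width is 2 − 1 = 1 and tw(G) ≤ 1. G has an edge, so its treewidth is at least 1. The upper and lower bounds meet at 1, so that is the treewidth.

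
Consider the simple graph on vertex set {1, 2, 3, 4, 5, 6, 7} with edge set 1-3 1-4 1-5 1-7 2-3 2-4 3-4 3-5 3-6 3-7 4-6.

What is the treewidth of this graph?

2

A width-2 tree decomposition is:
Bags: B1 = {1, 3, 4}  B2 = {2, 3, 4}  B3 = {1, 3, 5}  B4 = {3, 4, 6}  B5 = {1, 3, 7}
Tree: B1–B2, B1–B3, B2–B4, B3–B5
The largest bag has 3 vertices, giving width 2; this decomposition certifies tw(G) ≤ 2. Conversely, {1, 3, 4} is a clique of size 3, and the vertices of any clique must share a bag in every tree decomposition; so some bag has ≥ 3 vertices and tw(G) ≥ 2. The upper and lower bounds meet at 2, so that is the treewidth.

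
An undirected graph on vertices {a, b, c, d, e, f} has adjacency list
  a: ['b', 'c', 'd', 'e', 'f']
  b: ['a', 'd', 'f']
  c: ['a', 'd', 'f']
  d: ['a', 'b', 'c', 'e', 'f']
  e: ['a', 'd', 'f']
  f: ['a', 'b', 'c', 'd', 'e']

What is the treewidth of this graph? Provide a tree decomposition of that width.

Treewidth 3.
One such decomposition:
Bags: B1 = {a, d, e, f}  B2 = {a, c, d, f}  B3 = {a, b, d, f}
Tree: B1–B2, B2–B3

The largest bag has 4 vertices, giving width 3; this decomposition certifies tw(G) ≤ 3. On the other hand G contains the 4-clique {a, d, e, f}. A clique must lie in a single bag of any decomposition, so no decomposition can have width below 3. Hence tw(G) = 3 exactly.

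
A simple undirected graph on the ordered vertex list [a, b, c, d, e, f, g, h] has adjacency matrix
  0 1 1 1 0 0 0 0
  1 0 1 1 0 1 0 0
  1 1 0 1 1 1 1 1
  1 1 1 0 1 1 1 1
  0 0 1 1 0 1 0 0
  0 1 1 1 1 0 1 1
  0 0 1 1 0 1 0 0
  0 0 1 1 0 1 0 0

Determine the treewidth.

A width-3 tree decomposition is:
Bags: B1 = {b, c, d, f}  B2 = {c, d, e, f}  B3 = {c, d, f, g}  B4 = {a, b, c, d}  B5 = {c, d, f, h}
Tree: B1–B2, B1–B3, B1–B4, B3–B5
The largest bag has 4 vertices, giving width 3; this decomposition certifies tw(G) ≤ 3. On the other hand G contains the 4-clique {a, b, c, d}. A clique must lie in a single bag of any decomposition, so no decomposition can have width below 3. The upper and lower bounds meet at 3, so that is the treewidth.

3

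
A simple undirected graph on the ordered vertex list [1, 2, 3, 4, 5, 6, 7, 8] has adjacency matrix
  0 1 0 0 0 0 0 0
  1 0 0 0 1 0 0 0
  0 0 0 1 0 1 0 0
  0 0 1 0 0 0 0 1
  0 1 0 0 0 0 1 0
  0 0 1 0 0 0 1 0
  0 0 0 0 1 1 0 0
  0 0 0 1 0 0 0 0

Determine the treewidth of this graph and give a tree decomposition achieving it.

Every bag has size at most 2, so the width is 2 − 1 = 1 and tw(G) ≤ 1. G has an edge, so its treewidth is at least 1. Therefore the treewidth is 1.

Treewidth 1.
One such decomposition:
Bags: B1 = {1, 2}  B2 = {2, 5}  B3 = {5, 7}  B4 = {6, 7}  B5 = {3, 6}  B6 = {3, 4}  B7 = {4, 8}
Tree: B1–B2, B2–B3, B3–B4, B4–B5, B5–B6, B6–B7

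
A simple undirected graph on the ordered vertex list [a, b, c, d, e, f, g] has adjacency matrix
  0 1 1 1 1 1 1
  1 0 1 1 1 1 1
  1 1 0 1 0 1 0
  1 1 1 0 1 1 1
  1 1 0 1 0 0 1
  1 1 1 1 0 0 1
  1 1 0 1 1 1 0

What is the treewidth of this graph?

4

A width-4 tree decomposition is:
Bags: B1 = {a, b, c, d, f}  B2 = {a, b, d, f, g}  B3 = {a, b, d, e, g}
Tree: B1–B2, B2–B3
Every bag has size at most 5, so the width is 5 − 1 = 4 and tw(G) ≤ 4. Conversely, {a, b, d, e, g} is a clique of size 5, and the vertices of any clique must share a bag in every tree decomposition; so some bag has ≥ 5 vertices and tw(G) ≥ 4. Combining the bounds, tw(G) = 4.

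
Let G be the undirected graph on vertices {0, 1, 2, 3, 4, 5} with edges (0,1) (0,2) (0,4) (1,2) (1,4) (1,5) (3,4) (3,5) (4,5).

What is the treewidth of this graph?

2

A width-2 tree decomposition is:
Bags: B1 = {1, 4, 5}  B2 = {3, 4, 5}  B3 = {0, 1, 4}  B4 = {0, 1, 2}
Tree: B1–B2, B1–B3, B3–B4
The largest bag has 3 vertices, giving width 2; this decomposition certifies tw(G) ≤ 2. For the lower bound, the 3 vertices {0, 1, 2} are pairwise adjacent, and any tree decomposition puts a clique entirely inside one bag — forcing width ≥ 2. The upper and lower bounds meet at 2, so that is the treewidth.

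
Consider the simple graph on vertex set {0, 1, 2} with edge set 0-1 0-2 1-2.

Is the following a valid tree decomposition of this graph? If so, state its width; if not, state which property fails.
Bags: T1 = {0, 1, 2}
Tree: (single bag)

Yes; width 2.

Every vertex of G appears in some bag (union = {0, 1, 2}); every edge is covered by a bag; and for each vertex v the set of bags containing v is connected in the bag tree. The decomposition is therefore valid. The largest bag has 3 vertices, so the width is 2.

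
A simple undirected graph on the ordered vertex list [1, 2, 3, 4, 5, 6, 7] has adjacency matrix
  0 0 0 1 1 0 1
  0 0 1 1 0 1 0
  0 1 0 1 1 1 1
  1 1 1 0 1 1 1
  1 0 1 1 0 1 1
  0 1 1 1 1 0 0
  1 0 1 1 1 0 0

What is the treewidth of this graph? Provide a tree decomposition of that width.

Treewidth 3.
Bags: B1 = {1, 4, 5, 7}  B2 = {3, 4, 5, 7}  B3 = {3, 4, 5, 6}  B4 = {2, 3, 4, 6}
Tree: B1–B2, B2–B3, B3–B4

Every bag has size at most 4, so the width is 4 − 1 = 3 and tw(G) ≤ 3. For the lower bound, the 4 vertices {1, 4, 5, 7} are pairwise adjacent, and any tree decomposition puts a clique entirely inside one bag — forcing width ≥ 3. Hence tw(G) = 3 exactly.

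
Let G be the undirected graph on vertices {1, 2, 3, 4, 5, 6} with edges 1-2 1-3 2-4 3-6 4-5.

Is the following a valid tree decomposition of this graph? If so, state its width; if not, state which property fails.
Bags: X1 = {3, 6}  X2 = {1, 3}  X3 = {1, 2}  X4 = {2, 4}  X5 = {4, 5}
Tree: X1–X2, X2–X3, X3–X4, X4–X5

Every vertex of G appears in some bag (union = {1, 2, 3, 4, 5, 6}); every edge is covered by a bag; and for each vertex v the set of bags containing v is connected in the bag tree. The decomposition is therefore valid. The largest bag has 2 vertices, so the width is 1.

Yes; width 1.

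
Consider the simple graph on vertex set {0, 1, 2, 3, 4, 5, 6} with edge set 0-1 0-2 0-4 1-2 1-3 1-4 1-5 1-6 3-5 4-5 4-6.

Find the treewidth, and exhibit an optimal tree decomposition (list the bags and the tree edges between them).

Treewidth 2.
Bags: B1 = {1, 4, 5}  B2 = {0, 1, 4}  B3 = {1, 3, 5}  B4 = {1, 4, 6}  B5 = {0, 1, 2}
Tree: B1–B2, B1–B3, B1–B4, B2–B5

Every bag has size at most 3, so the width is 3 − 1 = 2 and tw(G) ≤ 2. For the lower bound, the 3 vertices {0, 1, 2} are pairwise adjacent, and any tree decomposition puts a clique entirely inside one bag — forcing width ≥ 2. Combining the bounds, tw(G) = 2.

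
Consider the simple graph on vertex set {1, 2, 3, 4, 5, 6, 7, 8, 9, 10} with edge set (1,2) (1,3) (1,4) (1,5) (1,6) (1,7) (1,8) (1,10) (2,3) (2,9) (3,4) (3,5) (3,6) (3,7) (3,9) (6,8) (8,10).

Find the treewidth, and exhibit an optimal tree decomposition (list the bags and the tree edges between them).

Every bag has size at most 3, so the width is 3 − 1 = 2 and tw(G) ≤ 2. For the lower bound, the 3 vertices {1, 8, 10} are pairwise adjacent, and any tree decomposition puts a clique entirely inside one bag — forcing width ≥ 2. Therefore the treewidth is 2.

Treewidth 2.
One such decomposition:
Bags: B1 = {1, 3, 5}  B2 = {1, 3, 6}  B3 = {1, 6, 8}  B4 = {1, 2, 3}  B5 = {1, 3, 7}  B6 = {2, 3, 9}  B7 = {1, 8, 10}  B8 = {1, 3, 4}
Tree: B1–B2, B2–B3, B2–B4, B4–B5, B4–B6, B3–B7, B2–B8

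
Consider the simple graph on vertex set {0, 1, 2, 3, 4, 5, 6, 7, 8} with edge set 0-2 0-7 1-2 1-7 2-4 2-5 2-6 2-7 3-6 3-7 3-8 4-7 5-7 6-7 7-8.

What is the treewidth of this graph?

A width-2 tree decomposition is:
Bags: B1 = {2, 6, 7}  B2 = {3, 6, 7}  B3 = {1, 2, 7}  B4 = {3, 7, 8}  B5 = {2, 5, 7}  B6 = {2, 4, 7}  B7 = {0, 2, 7}
Tree: B1–B2, B1–B3, B2–B4, B1–B5, B3–B6, B3–B7
Every bag has size at most 3, so the width is 3 − 1 = 2 and tw(G) ≤ 2. On the other hand G contains the 3-clique {3, 7, 8}. A clique must lie in a single bag of any decomposition, so no decomposition can have width below 2. Therefore the treewidth is 2.

2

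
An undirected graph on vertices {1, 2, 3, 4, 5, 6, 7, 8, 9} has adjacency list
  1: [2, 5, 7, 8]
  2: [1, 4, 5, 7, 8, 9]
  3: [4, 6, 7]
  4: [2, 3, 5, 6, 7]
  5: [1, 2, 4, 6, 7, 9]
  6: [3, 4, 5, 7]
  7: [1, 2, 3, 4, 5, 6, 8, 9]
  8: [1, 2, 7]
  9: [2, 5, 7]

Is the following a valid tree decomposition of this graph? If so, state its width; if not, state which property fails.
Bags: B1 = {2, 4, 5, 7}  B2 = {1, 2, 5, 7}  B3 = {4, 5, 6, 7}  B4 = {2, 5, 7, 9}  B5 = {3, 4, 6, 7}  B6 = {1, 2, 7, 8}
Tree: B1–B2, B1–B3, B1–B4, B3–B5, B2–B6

Vertex coverage: the bags together contain {1, 2, 3, 4, 5, 6, 7, 8, 9}, the full vertex set. Edge coverage: each edge of G has both endpoints in at least one bag. Running intersection: for every vertex, the bags containing it form a connected subtree. All three properties hold, so this is a valid tree decomposition of width max|bag| − 1 = 3, and hence tw(G) ≤ 3.

Yes; width 3.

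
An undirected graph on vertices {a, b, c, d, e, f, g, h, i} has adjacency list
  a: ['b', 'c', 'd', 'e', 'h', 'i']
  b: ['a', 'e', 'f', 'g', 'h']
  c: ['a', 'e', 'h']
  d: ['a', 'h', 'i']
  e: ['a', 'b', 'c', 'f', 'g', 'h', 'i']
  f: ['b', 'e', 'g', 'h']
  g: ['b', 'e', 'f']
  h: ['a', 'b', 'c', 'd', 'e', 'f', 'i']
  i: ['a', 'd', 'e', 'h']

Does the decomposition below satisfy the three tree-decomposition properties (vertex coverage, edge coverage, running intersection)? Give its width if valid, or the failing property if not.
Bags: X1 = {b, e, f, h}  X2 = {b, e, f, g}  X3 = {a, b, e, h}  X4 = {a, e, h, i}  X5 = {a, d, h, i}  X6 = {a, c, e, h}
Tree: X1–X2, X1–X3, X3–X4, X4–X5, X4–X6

Yes; width 3.

Checking the three conditions: (i) the bags cover all of {a, b, c, d, e, f, g, h, i}; (ii) for each edge, some bag contains both endpoints; (iii) the bags containing any fixed vertex form a subtree. All hold, so the decomposition is valid with width 4 − 1 = 3.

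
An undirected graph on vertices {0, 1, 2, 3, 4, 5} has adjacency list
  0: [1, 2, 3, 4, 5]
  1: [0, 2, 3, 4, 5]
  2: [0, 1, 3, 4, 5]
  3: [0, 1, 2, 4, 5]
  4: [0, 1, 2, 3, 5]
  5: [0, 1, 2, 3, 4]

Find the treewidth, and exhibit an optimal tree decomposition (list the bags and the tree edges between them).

A single bag containing all 6 vertices is trivially a valid decomposition of width 5. For the lower bound, the 6 vertices {0, 1, 2, 3, 4, 5} are pairwise adjacent, and any tree decomposition puts a clique entirely inside one bag — forcing width ≥ 5. The upper and lower bounds meet at 5, so that is the treewidth.

Treewidth 5.
One such decomposition:
Bags: B1 = {0, 1, 2, 3, 4, 5}
Tree: (single bag)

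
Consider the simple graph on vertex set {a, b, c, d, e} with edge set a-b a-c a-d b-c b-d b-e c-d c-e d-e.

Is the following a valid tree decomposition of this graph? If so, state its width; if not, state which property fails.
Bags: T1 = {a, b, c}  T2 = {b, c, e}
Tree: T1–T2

A tree decomposition must satisfy three properties: every vertex lies in some bag; for every edge, both endpoints lie together in some bag; and for every vertex, the bags containing it form a connected subtree. Here vertex d appears in no bag, so the decomposition is invalid.

No — vertex d appears in no bag.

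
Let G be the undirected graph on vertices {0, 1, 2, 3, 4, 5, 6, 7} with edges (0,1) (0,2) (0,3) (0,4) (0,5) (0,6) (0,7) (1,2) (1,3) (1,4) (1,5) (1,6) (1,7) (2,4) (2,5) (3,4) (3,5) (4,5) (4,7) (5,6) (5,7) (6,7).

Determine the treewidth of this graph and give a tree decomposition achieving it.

Treewidth 4.
Bags: B1 = {0, 1, 4, 5, 7}  B2 = {0, 1, 2, 4, 5}  B3 = {0, 1, 5, 6, 7}  B4 = {0, 1, 3, 4, 5}
Tree: B1–B2, B1–B3, B2–B4

Every bag has size at most 5, so the width is 5 − 1 = 4 and tw(G) ≤ 4. Conversely, {0, 1, 2, 4, 5} is a clique of size 5, and the vertices of any clique must share a bag in every tree decomposition; so some bag has ≥ 5 vertices and tw(G) ≥ 4. Therefore the treewidth is 4.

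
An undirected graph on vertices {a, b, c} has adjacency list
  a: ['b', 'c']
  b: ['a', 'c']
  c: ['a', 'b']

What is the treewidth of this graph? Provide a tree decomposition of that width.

With just one bag of size 3, the width is 3 − 1 = 2, so tw(G) ≤ 2. On the other hand G contains the 3-clique {a, b, c}. A clique must lie in a single bag of any decomposition, so no decomposition can have width below 2. Therefore the treewidth is 2.

Treewidth 2.
One such decomposition:
Bags: B1 = {a, b, c}
Tree: (single bag)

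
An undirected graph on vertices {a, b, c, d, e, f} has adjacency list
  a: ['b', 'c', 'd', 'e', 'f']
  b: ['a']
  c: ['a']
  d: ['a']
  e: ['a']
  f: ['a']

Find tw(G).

A width-1 tree decomposition is:
Bags: B1 = {a, e}  B2 = {a, f}  B3 = {a, d}  B4 = {a, b}  B5 = {a, c}
Tree: B1–B2, B2–B3, B3–B4, B2–B5
Each bag holds 2 vertices, so the decomposition has width 1, which upper-bounds the treewidth. G has an edge, so its treewidth is at least 1. Hence tw(G) = 1 exactly.

1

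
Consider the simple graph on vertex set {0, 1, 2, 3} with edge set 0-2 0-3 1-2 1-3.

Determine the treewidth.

A width-2 tree decomposition is:
Bags: B1 = {0, 1, 2}  B2 = {0, 1, 3}
Tree: B1–B2
The largest bag has 3 vertices, giving width 2; this decomposition certifies tw(G) ≤ 2. For the lower bound, G contains the cycle 0–2–1–3–0, so G is not a forest; only forests have treewidth ≤ 1, hence tw(G) ≥ 2. Therefore the treewidth is 2.

2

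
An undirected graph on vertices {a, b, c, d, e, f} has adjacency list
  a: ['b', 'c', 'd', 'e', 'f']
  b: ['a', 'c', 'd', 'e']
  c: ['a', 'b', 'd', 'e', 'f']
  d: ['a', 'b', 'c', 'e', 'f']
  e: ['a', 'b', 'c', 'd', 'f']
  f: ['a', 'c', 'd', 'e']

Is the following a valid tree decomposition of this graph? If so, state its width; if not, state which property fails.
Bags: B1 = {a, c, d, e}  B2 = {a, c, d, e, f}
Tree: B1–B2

No — vertex b appears in no bag.

A tree decomposition must satisfy three properties: every vertex lies in some bag; for every edge, both endpoints lie together in some bag; and for every vertex, the bags containing it form a connected subtree. Here vertex b appears in no bag, so the decomposition is invalid.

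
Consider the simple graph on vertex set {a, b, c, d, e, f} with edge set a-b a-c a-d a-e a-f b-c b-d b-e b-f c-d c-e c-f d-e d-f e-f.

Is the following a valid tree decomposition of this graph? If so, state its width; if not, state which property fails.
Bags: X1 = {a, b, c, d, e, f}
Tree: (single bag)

Yes; width 5.

Checking the three conditions: (i) the bags cover all of {a, b, c, d, e, f}; (ii) for each edge, some bag contains both endpoints; (iii) the bags containing any fixed vertex form a subtree. All hold, so the decomposition is valid with width 6 − 1 = 5.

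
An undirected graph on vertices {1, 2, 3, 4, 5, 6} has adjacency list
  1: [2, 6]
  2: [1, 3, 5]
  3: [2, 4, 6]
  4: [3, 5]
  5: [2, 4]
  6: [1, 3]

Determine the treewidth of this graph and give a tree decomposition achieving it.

Treewidth 2.
One optimal decomposition is:
Bags: B1 = {2, 4, 5}  B2 = {2, 3, 4}  B3 = {1, 2, 3}  B4 = {1, 3, 6}
Tree: B1–B2, B2–B3, B3–B4

The largest bag has 3 vertices, giving width 2; this decomposition certifies tw(G) ≤ 2. For the lower bound, G contains the cycle 5–4–3–2–5, so G is not a forest; only forests have treewidth ≤ 1, hence tw(G) ≥ 2. The upper and lower bounds meet at 2, so that is the treewidth.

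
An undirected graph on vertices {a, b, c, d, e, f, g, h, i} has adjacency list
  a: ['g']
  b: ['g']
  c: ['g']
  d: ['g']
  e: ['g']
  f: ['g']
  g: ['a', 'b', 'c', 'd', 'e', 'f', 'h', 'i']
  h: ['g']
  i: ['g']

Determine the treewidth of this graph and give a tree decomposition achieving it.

Treewidth 1.
One optimal decomposition is:
Bags: B1 = {c, g}  B2 = {a, g}  B3 = {g, i}  B4 = {e, g}  B5 = {d, g}  B6 = {g, h}  B7 = {f, g}  B8 = {b, g}
Tree: B1–B2, B1–B3, B2–B4, B3–B5, B3–B6, B3–B7, B7–B8

The largest bag has 2 vertices, giving width 1; this decomposition certifies tw(G) ≤ 1. Any graph with an edge has treewidth ≥ 1, and G has the edge c–g. Therefore the treewidth is 1.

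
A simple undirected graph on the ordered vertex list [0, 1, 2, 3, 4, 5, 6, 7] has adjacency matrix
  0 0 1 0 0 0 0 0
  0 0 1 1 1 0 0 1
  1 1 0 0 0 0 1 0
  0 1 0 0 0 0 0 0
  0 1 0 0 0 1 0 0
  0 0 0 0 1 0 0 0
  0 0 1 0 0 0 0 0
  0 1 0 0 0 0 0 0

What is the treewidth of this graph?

1

A width-1 tree decomposition is:
Bags: B1 = {2, 6}  B2 = {0, 2}  B3 = {1, 2}  B4 = {1, 3}  B5 = {1, 4}  B6 = {4, 5}  B7 = {1, 7}
Tree: B1–B2, B1–B3, B3–B4, B4–B5, B5–B6, B5–B7
Each bag holds 2 vertices, so the decomposition has width 1, which upper-bounds the treewidth. Since G has at least one edge (e.g. 2–6), it is not an edgeless graph, so tw(G) ≥ 1. The upper and lower bounds meet at 1, so that is the treewidth.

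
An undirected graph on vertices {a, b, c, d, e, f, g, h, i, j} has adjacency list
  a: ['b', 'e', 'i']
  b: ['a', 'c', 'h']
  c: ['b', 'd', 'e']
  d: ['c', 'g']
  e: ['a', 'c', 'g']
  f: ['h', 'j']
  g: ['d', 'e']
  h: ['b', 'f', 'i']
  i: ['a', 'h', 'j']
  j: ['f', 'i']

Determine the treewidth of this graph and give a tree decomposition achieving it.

The largest bag has 3 vertices, giving width 2; this decomposition certifies tw(G) ≤ 2. For the lower bound, G contains the cycle d–g–e–c–d, so G is not a forest; only forests have treewidth ≤ 1, hence tw(G) ≥ 2. Therefore the treewidth is 2.

Treewidth 2.
One optimal decomposition is:
Bags: B1 = {c, d, g}  B2 = {c, e, g}  B3 = {b, c, e}  B4 = {a, b, e}  B5 = {a, b, h}  B6 = {a, h, i}  B7 = {f, h, i}  B8 = {f, i, j}
Tree: B1–B2, B2–B3, B3–B4, B4–B5, B5–B6, B6–B7, B7–B8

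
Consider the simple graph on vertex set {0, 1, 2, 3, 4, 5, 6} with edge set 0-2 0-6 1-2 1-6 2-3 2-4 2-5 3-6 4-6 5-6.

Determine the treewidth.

2

A width-2 tree decomposition is:
Bags: B1 = {2, 4, 6}  B2 = {2, 5, 6}  B3 = {0, 2, 6}  B4 = {2, 3, 6}  B5 = {1, 2, 6}
Tree: B1–B2, B2–B3, B3–B4, B4–B5
Every bag has size at most 3, so the width is 3 − 1 = 2 and tw(G) ≤ 2. For the lower bound, G contains the cycle 6–4–2–5–6, so G is not a forest; only forests have treewidth ≤ 1, hence tw(G) ≥ 2. The upper and lower bounds meet at 2, so that is the treewidth.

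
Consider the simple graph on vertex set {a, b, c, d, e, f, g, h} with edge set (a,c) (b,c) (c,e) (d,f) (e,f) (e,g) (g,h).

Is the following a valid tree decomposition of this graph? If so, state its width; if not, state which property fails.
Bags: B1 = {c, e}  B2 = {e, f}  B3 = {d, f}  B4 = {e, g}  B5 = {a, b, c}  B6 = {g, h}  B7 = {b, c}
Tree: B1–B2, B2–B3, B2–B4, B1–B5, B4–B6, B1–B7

No — bags containing vertex b are not connected in the tree.

A tree decomposition must satisfy three properties: every vertex lies in some bag; for every edge, both endpoints lie together in some bag; and for every vertex, the bags containing it form a connected subtree. Here bags containing vertex b are not connected in the tree, so the decomposition is invalid.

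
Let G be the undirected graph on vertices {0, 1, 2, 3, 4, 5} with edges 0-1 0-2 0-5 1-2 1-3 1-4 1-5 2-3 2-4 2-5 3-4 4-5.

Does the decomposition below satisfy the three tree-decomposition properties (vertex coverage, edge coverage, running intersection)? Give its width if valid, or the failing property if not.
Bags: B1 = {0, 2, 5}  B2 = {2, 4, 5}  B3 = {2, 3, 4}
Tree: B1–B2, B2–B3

A tree decomposition must satisfy three properties: every vertex lies in some bag; for every edge, both endpoints lie together in some bag; and for every vertex, the bags containing it form a connected subtree. Here vertex 1 appears in no bag, so the decomposition is invalid.

No — vertex 1 appears in no bag.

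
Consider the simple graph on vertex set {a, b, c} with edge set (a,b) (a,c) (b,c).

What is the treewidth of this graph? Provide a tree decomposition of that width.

Treewidth 2.
One such decomposition:
Bags: B1 = {a, b, c}
Tree: (single bag)

With just one bag of size 3, the width is 3 − 1 = 2, so tw(G) ≤ 2. For the lower bound, the 3 vertices {a, b, c} are pairwise adjacent, and any tree decomposition puts a clique entirely inside one bag — forcing width ≥ 2. The upper and lower bounds meet at 2, so that is the treewidth.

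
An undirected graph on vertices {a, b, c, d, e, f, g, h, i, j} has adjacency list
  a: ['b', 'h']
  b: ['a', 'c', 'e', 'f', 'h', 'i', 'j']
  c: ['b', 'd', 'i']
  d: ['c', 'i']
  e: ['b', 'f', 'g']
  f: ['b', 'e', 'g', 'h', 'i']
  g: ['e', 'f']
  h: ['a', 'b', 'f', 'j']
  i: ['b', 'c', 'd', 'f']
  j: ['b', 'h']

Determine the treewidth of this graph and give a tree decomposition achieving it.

Treewidth 2.
One optimal decomposition is:
Bags: B1 = {b, c, i}  B2 = {b, f, i}  B3 = {b, f, h}  B4 = {b, h, j}  B5 = {c, d, i}  B6 = {a, b, h}  B7 = {b, e, f}  B8 = {e, f, g}
Tree: B1–B2, B2–B3, B3–B4, B1–B5, B3–B6, B3–B7, B7–B8

The largest bag has 3 vertices, giving width 2; this decomposition certifies tw(G) ≤ 2. On the other hand G contains the 3-clique {c, d, i}. A clique must lie in a single bag of any decomposition, so no decomposition can have width below 2. Therefore the treewidth is 2.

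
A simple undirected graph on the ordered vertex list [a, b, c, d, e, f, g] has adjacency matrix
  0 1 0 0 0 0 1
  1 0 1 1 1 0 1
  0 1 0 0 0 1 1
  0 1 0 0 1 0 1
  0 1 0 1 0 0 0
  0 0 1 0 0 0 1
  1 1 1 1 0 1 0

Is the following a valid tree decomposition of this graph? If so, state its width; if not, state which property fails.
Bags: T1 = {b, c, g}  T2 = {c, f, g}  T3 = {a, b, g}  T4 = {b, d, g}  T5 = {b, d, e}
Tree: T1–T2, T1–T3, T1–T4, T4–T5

Yes; width 2.

Vertex coverage: the bags together contain {a, b, c, d, e, f, g}, the full vertex set. Edge coverage: each edge of G has both endpoints in at least one bag. Running intersection: for every vertex, the bags containing it form a connected subtree. All three properties hold, so this is a valid tree decomposition of width max|bag| − 1 = 2, and hence tw(G) ≤ 2.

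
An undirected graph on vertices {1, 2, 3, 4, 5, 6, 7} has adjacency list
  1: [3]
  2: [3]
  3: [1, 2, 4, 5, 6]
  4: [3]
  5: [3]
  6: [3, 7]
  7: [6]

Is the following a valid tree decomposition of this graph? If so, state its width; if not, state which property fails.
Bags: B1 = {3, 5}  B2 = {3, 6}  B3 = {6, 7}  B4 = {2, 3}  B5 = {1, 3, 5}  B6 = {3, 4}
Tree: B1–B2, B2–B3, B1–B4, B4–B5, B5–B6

A tree decomposition must satisfy three properties: every vertex lies in some bag; for every edge, both endpoints lie together in some bag; and for every vertex, the bags containing it form a connected subtree. Here bags containing vertex 5 are not connected in the tree, so the decomposition is invalid.

No — bags containing vertex 5 are not connected in the tree.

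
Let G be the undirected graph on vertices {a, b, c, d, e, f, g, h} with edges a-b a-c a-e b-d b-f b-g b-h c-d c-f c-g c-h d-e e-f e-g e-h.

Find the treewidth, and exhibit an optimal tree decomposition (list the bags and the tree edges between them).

Every bag has size at most 4, so the width is 4 − 1 = 3 and tw(G) ≤ 3. For the lower bound: the 4 vertex sets {d,e}, {c,h}, {b}, {g} are disjoint, each induces a connected subgraph, and every pair is joined by at least one edge of G. Contracting each set to a single vertex therefore yields K_{4} as a minor, and since treewidth is minor-monotone, tw(G) ≥ tw(K_{4}) = 3. The upper and lower bounds meet at 3, so that is the treewidth.

Treewidth 3.
One such decomposition:
Bags: B1 = {b, c, d, e}  B2 = {b, c, e, h}  B3 = {b, c, e, g}  B4 = {a, b, c, e}  B5 = {b, c, e, f}
Tree: B1–B2, B2–B3, B3–B4, B4–B5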